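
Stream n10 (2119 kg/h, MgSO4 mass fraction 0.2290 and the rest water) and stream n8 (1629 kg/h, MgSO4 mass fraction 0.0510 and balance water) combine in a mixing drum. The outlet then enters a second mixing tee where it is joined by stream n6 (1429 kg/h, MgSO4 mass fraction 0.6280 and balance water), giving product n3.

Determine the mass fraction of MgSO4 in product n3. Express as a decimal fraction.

Overall, product flow = 5177 kg/h.
MgSO4 in = 2119×0.229 + 1629×0.051 + 1429×0.628 = 1465.7 kg/h.
MgSO4 fraction in n3 = 0.2831.

0.2831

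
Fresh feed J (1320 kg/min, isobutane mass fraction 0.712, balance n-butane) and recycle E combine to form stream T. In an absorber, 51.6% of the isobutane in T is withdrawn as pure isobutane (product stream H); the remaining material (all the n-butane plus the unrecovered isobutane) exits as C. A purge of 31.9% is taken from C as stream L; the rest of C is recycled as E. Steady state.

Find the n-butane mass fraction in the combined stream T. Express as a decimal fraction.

n-butane enters only via J and leaves only via the purge: 1320×0.288 = 0.319×(n-butane in C), and the absorber passes all n-butane, so n-butane in T = n-butane in C = 1191.7 kg/min.
isobutane in T: m_A = 1320×0.712 + (1−0.319)·(1−0.516)·m_A, so m_A = 939.84/0.6704 = 1401.9 kg/min.
T = 1401.9 + 1191.7 = 2593.6 kg/min.
n-butane fraction in T = 1191.7/2593.6 = 0.459.

0.459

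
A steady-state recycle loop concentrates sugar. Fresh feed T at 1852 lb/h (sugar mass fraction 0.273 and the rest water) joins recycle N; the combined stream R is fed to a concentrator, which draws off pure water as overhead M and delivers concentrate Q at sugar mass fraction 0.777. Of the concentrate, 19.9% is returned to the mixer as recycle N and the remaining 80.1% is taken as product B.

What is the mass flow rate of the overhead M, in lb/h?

Overall sugar balance (none leaves overhead): sugar in fresh feed = sugar in product, i.e. 1852×0.273 = (1−0.199)·Q·0.777.
Q = 505.6/(0.777×0.801) = 812.36 lb/h.
Recycle N = 0.199×812.36 = 161.66 lb/h.
Combined feed R = 1852 + 161.66 = 2013.7 lb/h.
Overhead M = R − Q = 2013.7 − 812.36 = 1201.3 lb/h.

1201 lb/h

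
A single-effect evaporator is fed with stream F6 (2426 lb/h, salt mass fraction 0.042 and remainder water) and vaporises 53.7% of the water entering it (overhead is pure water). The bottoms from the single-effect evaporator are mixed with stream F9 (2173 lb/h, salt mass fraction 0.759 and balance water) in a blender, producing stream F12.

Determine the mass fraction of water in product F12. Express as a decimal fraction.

0.477

Vapour removed = 0.537×0.958×2426 = 1248 lb/h; concentrate = 1178 lb/h.
water reaching the mixer = 1076.1 (from concentrate) + 2173×0.241 = 1599.8 lb/h.
Product flow = 1178 + 2173 = 3351 lb/h; water fraction = 0.477.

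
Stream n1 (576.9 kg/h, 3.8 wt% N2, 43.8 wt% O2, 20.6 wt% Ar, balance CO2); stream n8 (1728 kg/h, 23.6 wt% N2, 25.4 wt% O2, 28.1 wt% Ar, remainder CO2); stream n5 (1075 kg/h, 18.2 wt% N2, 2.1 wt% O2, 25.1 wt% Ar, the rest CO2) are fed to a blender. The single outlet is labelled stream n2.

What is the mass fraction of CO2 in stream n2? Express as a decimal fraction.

Total flow out = 576.9 + 1728 + 1075 = 3379.9 kg/h.
CO2 in = 576.9×0.318 + 1728×0.229 + 1075×0.546 = 1166.1 kg/h.
CO2 mass fraction in n2 = 1166.1/3379.9 = 0.345.

0.345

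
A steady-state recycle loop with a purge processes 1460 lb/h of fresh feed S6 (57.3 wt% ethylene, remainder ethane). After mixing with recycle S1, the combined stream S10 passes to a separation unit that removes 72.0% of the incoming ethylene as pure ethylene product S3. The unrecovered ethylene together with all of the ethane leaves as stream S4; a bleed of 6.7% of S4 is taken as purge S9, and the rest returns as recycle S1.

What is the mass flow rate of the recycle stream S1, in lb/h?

8977 lb/h

ethane enters only via S6 and leaves only via the purge: 1460×0.427 = 0.067×(ethane in S4), and the separation unit passes all ethane, so ethane in S10 = ethane in S4 = 9304.8 lb/h.
ethylene in S10: m_A = 1460×0.573 + (1−0.067)·(1−0.720)·m_A, so m_A = 836.58/0.7388 = 1132.4 lb/h.
S4 = (1−0.720)×1132.4 + 9304.8 = 9621.9 lb/h.
Recycle S1 = (1−0.067)×9621.9 = 8977.2 lb/h.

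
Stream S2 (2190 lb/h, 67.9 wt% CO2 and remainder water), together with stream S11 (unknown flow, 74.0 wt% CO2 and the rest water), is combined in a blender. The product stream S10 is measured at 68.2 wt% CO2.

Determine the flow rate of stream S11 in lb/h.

113.3 lb/h

Let S11 be the unknown flow. Total out = 2190 + S11.
CO2 balance: 1487 + 0.740·S11 = 0.682·(2190 + S11)
(0.740 − 0.682)·S11 = 0.682×2190 − 1487 = 6.57
S11 = 6.57 / 0.058 = 113.28 lb/h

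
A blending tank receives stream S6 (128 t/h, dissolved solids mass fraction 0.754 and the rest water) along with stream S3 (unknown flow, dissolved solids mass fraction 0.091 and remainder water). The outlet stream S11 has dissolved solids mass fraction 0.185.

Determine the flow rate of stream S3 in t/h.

Let S3 be the unknown flow. Total out = 128 + S3.
dissolved solids balance: 96.512 + 0.091·S3 = 0.185·(128 + S3)
(0.091 − 0.185)·S3 = 0.185×128 − 96.512 = -72.832
S3 = -72.832 / -0.094 = 774.81 t/h

774.8 t/h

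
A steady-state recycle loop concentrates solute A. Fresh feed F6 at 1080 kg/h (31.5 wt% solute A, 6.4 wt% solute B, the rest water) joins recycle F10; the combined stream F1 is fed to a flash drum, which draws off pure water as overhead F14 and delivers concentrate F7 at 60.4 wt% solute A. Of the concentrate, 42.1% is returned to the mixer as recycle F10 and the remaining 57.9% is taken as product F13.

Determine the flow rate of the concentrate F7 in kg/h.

972.8 kg/h

Overall solute A balance (none leaves overhead): solute A in fresh feed = solute A in product, i.e. 1080×0.315 = (1−0.421)·F7·0.604.
F7 = 340.2/(0.604×0.579) = 972.79 kg/h.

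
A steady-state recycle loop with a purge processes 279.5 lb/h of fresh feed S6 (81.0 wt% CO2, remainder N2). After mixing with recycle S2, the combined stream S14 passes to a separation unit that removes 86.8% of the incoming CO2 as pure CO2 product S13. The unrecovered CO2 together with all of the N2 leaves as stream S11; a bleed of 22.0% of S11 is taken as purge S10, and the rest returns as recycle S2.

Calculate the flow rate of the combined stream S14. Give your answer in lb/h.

N2 enters only via S6 and leaves only via the purge: 279.5×0.190 = 0.220×(N2 in S11), and the separation unit passes all N2, so N2 in S14 = N2 in S11 = 241.39 lb/h.
CO2 in S14: m_A = 279.5×0.810 + (1−0.220)·(1−0.868)·m_A, so m_A = 226.4/0.8970 = 252.38 lb/h.
S14 = 252.38 + 241.39 = 493.77 lb/h.

493.8 lb/h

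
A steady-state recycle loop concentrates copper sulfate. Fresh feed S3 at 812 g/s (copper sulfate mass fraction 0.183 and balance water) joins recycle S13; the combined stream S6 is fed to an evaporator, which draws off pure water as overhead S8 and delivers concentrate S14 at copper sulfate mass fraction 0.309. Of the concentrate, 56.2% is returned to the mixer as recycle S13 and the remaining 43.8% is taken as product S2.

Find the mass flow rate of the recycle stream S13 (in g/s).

617 g/s

Overall copper sulfate balance (none leaves overhead): copper sulfate in fresh feed = copper sulfate in product, i.e. 812×0.183 = (1−0.562)·S14·0.309.
S14 = 148.6/(0.309×0.438) = 1097.9 g/s.
Recycle S13 = 0.562×1097.9 = 617.04 g/s.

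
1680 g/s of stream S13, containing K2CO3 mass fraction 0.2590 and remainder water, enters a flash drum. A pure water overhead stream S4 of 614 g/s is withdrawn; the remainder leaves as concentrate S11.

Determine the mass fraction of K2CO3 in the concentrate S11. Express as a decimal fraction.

0.4082

K2CO3 is not removed: 1680×0.259 = 435.12 g/s of K2CO3 enters S11.
Concentrate = 1680 − 614 = 1066 g/s.
Mass fraction = 435.12/1066 = 0.4082.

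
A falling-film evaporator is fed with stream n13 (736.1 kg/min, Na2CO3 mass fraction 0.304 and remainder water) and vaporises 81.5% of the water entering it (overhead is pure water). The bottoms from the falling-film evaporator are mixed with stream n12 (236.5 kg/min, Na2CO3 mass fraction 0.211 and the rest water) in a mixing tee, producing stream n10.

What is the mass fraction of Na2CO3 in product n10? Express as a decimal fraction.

0.493

Vapour removed = 0.815×0.696×736.1 = 417.55 kg/min; concentrate = 318.55 kg/min.
Na2CO3 reaching the mixer = 223.77 (from concentrate) + 236.5×0.211 = 273.68 kg/min.
Product flow = 318.55 + 236.5 = 555.05 kg/min; Na2CO3 fraction = 0.493.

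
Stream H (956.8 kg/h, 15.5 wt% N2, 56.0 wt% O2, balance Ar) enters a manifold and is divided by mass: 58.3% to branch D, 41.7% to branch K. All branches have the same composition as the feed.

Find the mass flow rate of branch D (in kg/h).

Branch D flow = 0.583×956.8 = 557.81 kg/h.

557.8 kg/h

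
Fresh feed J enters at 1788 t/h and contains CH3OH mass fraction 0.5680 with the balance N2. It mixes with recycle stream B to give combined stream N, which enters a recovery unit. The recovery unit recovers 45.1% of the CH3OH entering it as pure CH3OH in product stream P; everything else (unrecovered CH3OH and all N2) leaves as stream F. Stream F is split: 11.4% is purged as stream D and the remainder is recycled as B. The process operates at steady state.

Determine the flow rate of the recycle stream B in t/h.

6965 t/h

N2 enters only via J and leaves only via the purge: 1788×0.432 = 0.114×(N2 in F), and the recovery unit passes all N2, so N2 in N = N2 in F = 6775.6 t/h.
CH3OH in N: m_A = 1788×0.568 + (1−0.114)·(1−0.451)·m_A, so m_A = 1015.6/0.5136 = 1977.4 t/h.
F = (1−0.451)×1977.4 + 6775.6 = 7861.2 t/h.
Recycle B = (1−0.114)×7861.2 = 6965 t/h.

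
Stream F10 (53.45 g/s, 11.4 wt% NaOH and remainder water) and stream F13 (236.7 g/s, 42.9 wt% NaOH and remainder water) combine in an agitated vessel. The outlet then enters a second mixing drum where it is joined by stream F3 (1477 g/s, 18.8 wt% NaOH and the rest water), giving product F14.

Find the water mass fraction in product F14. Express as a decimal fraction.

Overall, product flow = 1767.2 g/s.
water in = 53.45×0.886 + 236.7×0.571 + 1477×0.812 = 1381.8 g/s.
water fraction in F14 = 0.782.

0.782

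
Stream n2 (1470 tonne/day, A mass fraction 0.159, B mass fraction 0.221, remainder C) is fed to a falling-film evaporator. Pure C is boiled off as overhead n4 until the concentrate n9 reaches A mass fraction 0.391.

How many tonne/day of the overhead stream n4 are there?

872.2 tonne/day

A is conserved: 1470×0.159 = 233.73 tonne/day all reports to the concentrate.
Concentrate = 233.73/(target fraction) = 597.77 tonne/day.
Overhead = 1470 − 597.77 = 872.23 tonne/day.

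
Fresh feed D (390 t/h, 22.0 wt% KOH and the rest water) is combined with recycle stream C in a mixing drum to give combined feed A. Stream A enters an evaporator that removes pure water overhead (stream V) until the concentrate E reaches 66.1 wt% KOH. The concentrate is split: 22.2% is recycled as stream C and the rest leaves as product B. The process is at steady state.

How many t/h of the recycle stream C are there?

Overall KOH balance (none leaves overhead): KOH in fresh feed = KOH in product, i.e. 390×0.220 = (1−0.222)·E·0.661.
E = 85.8/(0.661×0.778) = 166.84 t/h.
Recycle C = 0.222×166.84 = 37.039 t/h.

37.04 t/h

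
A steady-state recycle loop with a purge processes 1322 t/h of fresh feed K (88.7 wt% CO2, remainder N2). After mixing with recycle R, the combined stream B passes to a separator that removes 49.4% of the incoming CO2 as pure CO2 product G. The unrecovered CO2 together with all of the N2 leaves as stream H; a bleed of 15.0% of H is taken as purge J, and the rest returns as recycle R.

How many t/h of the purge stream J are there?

305.6 t/h

N2 enters only via K and leaves only via the purge: 1322×0.113 = 0.150×(N2 in H), and the separator passes all N2, so N2 in B = N2 in H = 995.91 t/h.
CO2 in B: m_A = 1322×0.887 + (1−0.150)·(1−0.494)·m_A, so m_A = 1172.6/0.5699 = 2057.6 t/h.
H = (1−0.494)×2057.6 + 995.91 = 2037 t/h.
Purge J = 0.150×2037 = 305.56 t/h.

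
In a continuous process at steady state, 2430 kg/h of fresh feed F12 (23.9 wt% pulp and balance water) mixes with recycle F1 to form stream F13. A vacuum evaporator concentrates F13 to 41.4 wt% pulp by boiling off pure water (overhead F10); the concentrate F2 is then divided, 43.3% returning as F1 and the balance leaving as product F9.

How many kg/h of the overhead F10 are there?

1027 kg/h

Overall pulp balance (none leaves overhead): pulp in fresh feed = pulp in product, i.e. 2430×0.239 = (1−0.433)·F2·0.414.
F2 = 580.77/(0.414×0.567) = 2474.1 kg/h.
Recycle F1 = 0.433×2474.1 = 1071.3 kg/h.
Combined feed F13 = 2430 + 1071.3 = 3501.3 kg/h.
Overhead F10 = F13 − F2 = 3501.3 − 2474.1 = 1027.2 kg/h.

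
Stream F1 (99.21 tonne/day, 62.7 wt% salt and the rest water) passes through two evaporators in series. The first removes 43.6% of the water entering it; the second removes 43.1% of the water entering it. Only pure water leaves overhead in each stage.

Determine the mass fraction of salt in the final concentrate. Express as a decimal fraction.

water in feed = 99.21×0.373 = 37.005 tonne/day.
After stage 1: water left = (1−0.436)×37.005 = 20.871; stream total = 83.076 tonne/day.
After stage 2: water left = (1−0.431)×20.871 = 11.876; final concentrate = 74.08 tonne/day.
salt fraction = 62.205/74.08 = 0.840.

0.840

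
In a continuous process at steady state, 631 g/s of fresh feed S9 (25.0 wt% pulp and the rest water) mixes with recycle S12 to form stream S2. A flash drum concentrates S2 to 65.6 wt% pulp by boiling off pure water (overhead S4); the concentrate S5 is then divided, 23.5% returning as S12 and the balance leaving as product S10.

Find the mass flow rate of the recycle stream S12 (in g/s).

73.87 g/s

Overall pulp balance (none leaves overhead): pulp in fresh feed = pulp in product, i.e. 631×0.250 = (1−0.235)·S5·0.656.
S5 = 157.75/(0.656×0.765) = 314.34 g/s.
Recycle S12 = 0.235×314.34 = 73.871 g/s.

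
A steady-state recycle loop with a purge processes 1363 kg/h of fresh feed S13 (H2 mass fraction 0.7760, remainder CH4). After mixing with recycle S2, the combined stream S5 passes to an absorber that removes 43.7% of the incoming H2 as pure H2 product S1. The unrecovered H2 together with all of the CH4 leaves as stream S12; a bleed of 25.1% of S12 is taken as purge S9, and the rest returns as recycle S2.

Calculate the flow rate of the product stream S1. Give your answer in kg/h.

799.2 kg/h

H2 in S5: m_A = 1363×0.776 + (1−0.251)·(1−0.437)·m_A, so m_A = 1057.7/0.5783 = 1828.9 kg/h.
Product S1 = 0.437×1828.9 = 799.24 kg/h.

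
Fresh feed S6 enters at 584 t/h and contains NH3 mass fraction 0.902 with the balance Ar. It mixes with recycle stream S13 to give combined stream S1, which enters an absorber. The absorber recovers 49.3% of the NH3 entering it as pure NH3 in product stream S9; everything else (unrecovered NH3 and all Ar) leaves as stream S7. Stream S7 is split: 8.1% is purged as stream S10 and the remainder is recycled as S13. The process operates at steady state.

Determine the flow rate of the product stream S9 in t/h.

NH3 in S1: m_A = 584×0.902 + (1−0.081)·(1−0.493)·m_A, so m_A = 526.77/0.5341 = 986.33 t/h.
Product S9 = 0.493×986.33 = 486.26 t/h.

486.3 t/h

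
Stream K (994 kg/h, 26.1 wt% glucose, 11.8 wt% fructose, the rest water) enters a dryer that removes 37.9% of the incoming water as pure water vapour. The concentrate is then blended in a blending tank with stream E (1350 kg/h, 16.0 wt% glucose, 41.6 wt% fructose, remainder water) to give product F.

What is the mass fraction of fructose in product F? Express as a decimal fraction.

0.3217

Vapour removed = 0.379×0.621×994 = 233.95 kg/h; concentrate = 760.05 kg/h.
fructose reaching the mixer = 117.29 (from concentrate) + 1350×0.416 = 678.89 kg/h.
Product flow = 760.05 + 1350 = 2110.1 kg/h; fructose fraction = 0.3217.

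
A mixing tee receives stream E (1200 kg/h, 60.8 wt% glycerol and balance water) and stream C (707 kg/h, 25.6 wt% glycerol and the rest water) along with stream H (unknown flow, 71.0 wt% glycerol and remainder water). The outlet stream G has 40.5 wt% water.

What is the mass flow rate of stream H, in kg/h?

Let H be the unknown flow. Total out = 1907 + H.
water balance: 996.41 + 0.290·H = 0.405·(1907 + H)
(0.290 − 0.405)·H = 0.405×1907 − 996.41 = -224.07
H = -224.07 / -0.115 = 1948.5 kg/h

1948 kg/h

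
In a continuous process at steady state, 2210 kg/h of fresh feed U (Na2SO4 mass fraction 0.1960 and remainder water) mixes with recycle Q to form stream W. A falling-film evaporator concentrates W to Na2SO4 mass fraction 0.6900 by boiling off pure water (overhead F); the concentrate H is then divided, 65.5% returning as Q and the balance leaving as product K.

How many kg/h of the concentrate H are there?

Overall Na2SO4 balance (none leaves overhead): Na2SO4 in fresh feed = Na2SO4 in product, i.e. 2210×0.196 = (1−0.655)·H·0.690.
H = 433.16/(0.690×0.345) = 1819.6 kg/h.

1820 kg/h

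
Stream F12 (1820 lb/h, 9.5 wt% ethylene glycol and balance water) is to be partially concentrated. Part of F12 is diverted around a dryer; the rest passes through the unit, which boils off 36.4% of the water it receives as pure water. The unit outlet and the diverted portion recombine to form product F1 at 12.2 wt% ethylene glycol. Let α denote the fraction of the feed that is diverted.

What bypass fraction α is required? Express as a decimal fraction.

All 1820×0.095 = 172.9 lb/h of ethylene glycol reaches F1, so F1 = 172.9/0.122 = 1417.2 lb/h and vapour = 402.79 lb/h.
The evaporator receives (1−α)·1820 of feed at 0.905 water and removes 0.364 of that water:
0.364×0.905×(1−α)×1820 = 402.79
(1−α) = 402.79/599.54 = 0.6718;  α = 0.3282.

0.328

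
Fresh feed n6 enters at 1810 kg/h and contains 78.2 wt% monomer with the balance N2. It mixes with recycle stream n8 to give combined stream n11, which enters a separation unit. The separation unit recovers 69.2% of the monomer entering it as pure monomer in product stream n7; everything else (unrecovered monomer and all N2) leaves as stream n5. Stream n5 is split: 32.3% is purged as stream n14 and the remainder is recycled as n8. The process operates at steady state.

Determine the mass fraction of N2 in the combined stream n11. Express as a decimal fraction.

N2 enters only via n6 and leaves only via the purge: 1810×0.218 = 0.323×(N2 in n5), and the separation unit passes all N2, so N2 in n11 = N2 in n5 = 1221.6 kg/h.
monomer in n11: m_A = 1810×0.782 + (1−0.323)·(1−0.692)·m_A, so m_A = 1415.4/0.7915 = 1788.3 kg/h.
n11 = 1788.3 + 1221.6 = 3009.9 kg/h.
N2 fraction in n11 = 1221.6/3009.9 = 0.406.

0.406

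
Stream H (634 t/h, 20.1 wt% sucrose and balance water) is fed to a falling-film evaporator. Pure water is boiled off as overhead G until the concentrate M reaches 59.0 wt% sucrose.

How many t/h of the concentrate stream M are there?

sucrose is conserved: 634×0.201 = 127.43 t/h all reports to the concentrate.
Concentrate = 127.43/(target fraction) = 215.99 t/h.

216 t/h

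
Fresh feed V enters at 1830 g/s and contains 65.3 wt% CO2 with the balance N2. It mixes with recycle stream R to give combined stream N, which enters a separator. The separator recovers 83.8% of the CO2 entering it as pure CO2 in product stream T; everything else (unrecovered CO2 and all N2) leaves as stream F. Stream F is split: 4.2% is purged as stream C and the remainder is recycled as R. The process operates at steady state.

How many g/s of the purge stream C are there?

N2 enters only via V and leaves only via the purge: 1830×0.347 = 0.042×(N2 in F), and the separator passes all N2, so N2 in N = N2 in F = 15119 g/s.
CO2 in N: m_A = 1830×0.653 + (1−0.042)·(1−0.838)·m_A, so m_A = 1195/0.8448 = 1414.5 g/s.
F = (1−0.838)×1414.5 + 15119 = 15348 g/s.
Purge C = 0.042×15348 = 644.63 g/s.

644.6 g/s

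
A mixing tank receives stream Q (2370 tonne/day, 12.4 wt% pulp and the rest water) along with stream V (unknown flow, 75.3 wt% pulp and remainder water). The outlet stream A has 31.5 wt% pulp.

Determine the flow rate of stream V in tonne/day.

1033 tonne/day

Let V be the unknown flow. Total out = 2370 + V.
pulp balance: 293.88 + 0.753·V = 0.315·(2370 + V)
(0.753 − 0.315)·V = 0.315×2370 − 293.88 = 452.67
V = 452.67 / 0.438 = 1033.5 tonne/day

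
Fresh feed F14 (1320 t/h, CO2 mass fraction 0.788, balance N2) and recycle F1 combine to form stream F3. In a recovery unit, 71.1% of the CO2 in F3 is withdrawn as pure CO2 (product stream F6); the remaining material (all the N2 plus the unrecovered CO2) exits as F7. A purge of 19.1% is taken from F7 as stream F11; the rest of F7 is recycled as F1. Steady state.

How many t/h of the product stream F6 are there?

965.2 t/h

CO2 in F3: m_A = 1320×0.788 + (1−0.191)·(1−0.711)·m_A, so m_A = 1040.2/0.7662 = 1357.6 t/h.
Product F6 = 0.711×1357.6 = 965.22 t/h.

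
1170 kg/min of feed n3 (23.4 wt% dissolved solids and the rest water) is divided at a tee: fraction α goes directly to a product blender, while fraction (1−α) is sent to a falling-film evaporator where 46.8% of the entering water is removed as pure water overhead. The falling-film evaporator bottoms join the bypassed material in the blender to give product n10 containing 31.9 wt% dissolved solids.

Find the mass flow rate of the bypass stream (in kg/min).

300.4 kg/min

All 1170×0.234 = 273.78 kg/min of dissolved solids reaches n10, so n10 = 273.78/0.319 = 858.24 kg/min and vapour = 311.76 kg/min.
The evaporator receives (1−α)·1170 of feed at 0.766 water and removes 0.468 of that water:
0.468×0.766×(1−α)×1170 = 311.76
(1−α) = 311.76/419.43 = 0.7433;  α = 0.2567.
Bypass flow = 0.2567×1170 = 300.36 kg/min.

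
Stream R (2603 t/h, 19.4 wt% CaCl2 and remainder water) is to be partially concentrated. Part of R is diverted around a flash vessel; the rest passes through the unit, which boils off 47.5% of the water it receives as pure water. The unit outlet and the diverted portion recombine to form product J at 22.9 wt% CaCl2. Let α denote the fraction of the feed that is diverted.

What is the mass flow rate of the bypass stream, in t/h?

All 2603×0.194 = 504.98 t/h of CaCl2 reaches J, so J = 504.98/0.229 = 2205.2 t/h and vapour = 397.84 t/h.
The evaporator receives (1−α)·2603 of feed at 0.806 water and removes 0.475 of that water:
0.475×0.806×(1−α)×2603 = 397.84
(1−α) = 397.84/996.56 = 0.3992;  α = 0.6008.
Bypass flow = 0.6008×2603 = 1563.9 t/h.

1564 t/h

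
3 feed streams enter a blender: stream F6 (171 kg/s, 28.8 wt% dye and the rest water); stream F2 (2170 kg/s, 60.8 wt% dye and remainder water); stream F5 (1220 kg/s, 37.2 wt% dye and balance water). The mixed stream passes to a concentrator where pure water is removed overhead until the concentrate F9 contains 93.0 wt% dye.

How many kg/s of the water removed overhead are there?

dye entering = 171×0.288 + 2170×0.608 + 1220×0.372 = 1822.4 kg/s.
All dye reports to F9, so F9 = 1822.4/0.930 = 1959.6 kg/s.
Total feed = 3561 kg/s; overhead = 3561 − 1959.6 = 1601.4 kg/s.

1601 kg/s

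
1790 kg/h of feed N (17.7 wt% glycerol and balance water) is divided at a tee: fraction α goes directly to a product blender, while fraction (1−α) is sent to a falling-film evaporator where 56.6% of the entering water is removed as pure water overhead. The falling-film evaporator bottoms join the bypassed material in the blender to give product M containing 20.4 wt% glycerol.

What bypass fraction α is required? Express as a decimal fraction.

All 1790×0.177 = 316.83 kg/h of glycerol reaches M, so M = 316.83/0.204 = 1553.1 kg/h and vapour = 236.91 kg/h.
The evaporator receives (1−α)·1790 of feed at 0.823 water and removes 0.566 of that water:
0.566×0.823×(1−α)×1790 = 236.91
(1−α) = 236.91/833.81 = 0.2841;  α = 0.7159.

0.716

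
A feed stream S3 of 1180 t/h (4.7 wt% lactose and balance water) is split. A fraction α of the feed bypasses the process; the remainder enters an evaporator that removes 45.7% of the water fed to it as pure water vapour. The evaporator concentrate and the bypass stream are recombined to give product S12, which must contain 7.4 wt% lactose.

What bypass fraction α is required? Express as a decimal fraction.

0.162

All 1180×0.047 = 55.46 t/h of lactose reaches S12, so S12 = 55.46/0.074 = 749.46 t/h and vapour = 430.54 t/h.
The evaporator receives (1−α)·1180 of feed at 0.953 water and removes 0.457 of that water:
0.457×0.953×(1−α)×1180 = 430.54
(1−α) = 430.54/513.91 = 0.8378;  α = 0.1622.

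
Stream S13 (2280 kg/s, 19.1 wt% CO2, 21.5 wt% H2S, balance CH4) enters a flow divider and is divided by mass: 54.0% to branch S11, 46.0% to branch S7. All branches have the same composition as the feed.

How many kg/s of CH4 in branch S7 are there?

Branch S7 total = 0.460×2280 = 1048.8 kg/s.
CH4 in S7 = 0.594×1048.8 = 622.99 kg/s.

623 kg/s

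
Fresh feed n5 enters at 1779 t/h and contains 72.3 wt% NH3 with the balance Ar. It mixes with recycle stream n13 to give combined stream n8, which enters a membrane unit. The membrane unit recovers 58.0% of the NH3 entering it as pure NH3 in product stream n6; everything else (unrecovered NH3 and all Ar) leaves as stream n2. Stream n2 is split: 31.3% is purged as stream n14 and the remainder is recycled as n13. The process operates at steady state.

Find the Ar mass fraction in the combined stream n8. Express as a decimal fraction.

Ar enters only via n5 and leaves only via the purge: 1779×0.277 = 0.313×(Ar in n2), and the membrane unit passes all Ar, so Ar in n8 = Ar in n2 = 1574.4 t/h.
NH3 in n8: m_A = 1779×0.723 + (1−0.313)·(1−0.580)·m_A, so m_A = 1286.2/0.7115 = 1807.9 t/h.
n8 = 1807.9 + 1574.4 = 3382.2 t/h.
Ar fraction in n8 = 1574.4/3382.2 = 0.465.

0.465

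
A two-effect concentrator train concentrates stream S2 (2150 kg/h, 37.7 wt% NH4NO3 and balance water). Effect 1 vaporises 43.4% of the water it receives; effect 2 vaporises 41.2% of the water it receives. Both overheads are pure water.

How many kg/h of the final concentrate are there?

1256 kg/h

water in feed = 2150×0.623 = 1339.5 kg/h.
After stage 1: water left = (1−0.434)×1339.5 = 758.13; stream total = 1568.7 kg/h.
After stage 2: water left = (1−0.412)×758.13 = 445.78; final concentrate = 1256.3 kg/h.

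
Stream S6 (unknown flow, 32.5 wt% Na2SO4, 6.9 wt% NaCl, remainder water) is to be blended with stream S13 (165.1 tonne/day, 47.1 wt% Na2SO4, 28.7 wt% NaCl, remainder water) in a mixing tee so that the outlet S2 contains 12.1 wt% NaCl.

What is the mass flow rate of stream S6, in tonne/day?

527.1 tonne/day

Let S6 be the unknown flow. Total out = 165.1 + S6.
NaCl balance: 47.384 + 0.069·S6 = 0.121·(165.1 + S6)
(0.069 − 0.121)·S6 = 0.121×165.1 − 47.384 = -27.407
S6 = -27.407 / -0.052 = 527.05 tonne/day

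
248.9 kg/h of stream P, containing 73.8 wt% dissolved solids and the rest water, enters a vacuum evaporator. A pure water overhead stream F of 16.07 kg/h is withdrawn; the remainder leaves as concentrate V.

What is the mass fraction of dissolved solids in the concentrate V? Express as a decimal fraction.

0.789

dissolved solids is not removed: 248.9×0.738 = 183.69 kg/h of dissolved solids enters V.
Concentrate = 248.9 − 16.07 = 232.83 kg/h.
Mass fraction = 183.69/232.83 = 0.789.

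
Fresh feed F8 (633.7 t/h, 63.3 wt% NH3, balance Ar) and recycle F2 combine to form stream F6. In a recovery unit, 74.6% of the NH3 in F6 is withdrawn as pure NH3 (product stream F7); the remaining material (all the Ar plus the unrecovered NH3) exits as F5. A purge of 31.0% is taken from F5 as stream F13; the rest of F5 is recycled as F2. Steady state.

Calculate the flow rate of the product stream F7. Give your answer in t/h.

NH3 in F6: m_A = 633.7×0.633 + (1−0.310)·(1−0.746)·m_A, so m_A = 401.13/0.8247 = 486.37 t/h.
Product F7 = 0.746×486.37 = 362.84 t/h.

362.8 t/h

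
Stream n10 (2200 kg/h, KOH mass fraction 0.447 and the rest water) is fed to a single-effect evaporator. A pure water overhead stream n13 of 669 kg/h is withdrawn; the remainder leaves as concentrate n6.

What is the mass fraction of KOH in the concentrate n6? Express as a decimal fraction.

KOH is not removed: 2200×0.447 = 983.4 kg/h of KOH enters n6.
Concentrate = 2200 − 669 = 1531 kg/h.
Mass fraction = 983.4/1531 = 0.642.

0.642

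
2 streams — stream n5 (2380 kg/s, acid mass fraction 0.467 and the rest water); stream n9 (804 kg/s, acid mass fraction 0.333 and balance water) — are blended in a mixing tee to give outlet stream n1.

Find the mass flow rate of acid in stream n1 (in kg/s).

1379 kg/s

acid out = acid in = 2380×0.467 + 804×0.333 = 1379.2 kg/s.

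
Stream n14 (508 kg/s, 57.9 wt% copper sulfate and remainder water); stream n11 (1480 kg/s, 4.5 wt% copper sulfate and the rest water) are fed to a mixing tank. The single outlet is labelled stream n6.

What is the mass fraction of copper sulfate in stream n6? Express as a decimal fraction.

Total flow out = 508 + 1480 = 1988 kg/s.
copper sulfate in = 508×0.579 + 1480×0.045 = 360.73 kg/s.
copper sulfate mass fraction in n6 = 360.73/1988 = 0.181.

0.181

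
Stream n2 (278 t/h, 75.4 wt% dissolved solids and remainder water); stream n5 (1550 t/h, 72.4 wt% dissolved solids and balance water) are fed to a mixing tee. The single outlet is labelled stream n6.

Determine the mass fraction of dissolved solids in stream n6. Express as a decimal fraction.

0.729

Total flow out = 278 + 1550 = 1828 t/h.
dissolved solids in = 278×0.754 + 1550×0.724 = 1331.8 t/h.
dissolved solids mass fraction in n6 = 1331.8/1828 = 0.729.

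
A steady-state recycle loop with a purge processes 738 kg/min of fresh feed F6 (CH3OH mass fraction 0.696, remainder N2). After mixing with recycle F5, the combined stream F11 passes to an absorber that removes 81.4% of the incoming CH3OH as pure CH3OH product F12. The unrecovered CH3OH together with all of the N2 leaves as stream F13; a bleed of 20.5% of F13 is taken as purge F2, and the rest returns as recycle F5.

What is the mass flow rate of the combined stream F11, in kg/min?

1697 kg/min

N2 enters only via F6 and leaves only via the purge: 738×0.304 = 0.205×(N2 in F13), and the absorber passes all N2, so N2 in F11 = N2 in F13 = 1094.4 kg/min.
CH3OH in F11: m_A = 738×0.696 + (1−0.205)·(1−0.814)·m_A, so m_A = 513.65/0.8521 = 602.78 kg/min.
F11 = 602.78 + 1094.4 = 1697.2 kg/min.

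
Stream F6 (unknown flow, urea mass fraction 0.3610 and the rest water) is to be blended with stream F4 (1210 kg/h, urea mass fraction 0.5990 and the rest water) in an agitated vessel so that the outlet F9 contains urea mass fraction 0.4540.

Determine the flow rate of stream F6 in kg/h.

1887 kg/h

Let F6 be the unknown flow. Total out = 1210 + F6.
urea balance: 724.79 + 0.361·F6 = 0.454·(1210 + F6)
(0.361 − 0.454)·F6 = 0.454×1210 − 724.79 = -175.45
F6 = -175.45 / -0.093 = 1886.6 kg/h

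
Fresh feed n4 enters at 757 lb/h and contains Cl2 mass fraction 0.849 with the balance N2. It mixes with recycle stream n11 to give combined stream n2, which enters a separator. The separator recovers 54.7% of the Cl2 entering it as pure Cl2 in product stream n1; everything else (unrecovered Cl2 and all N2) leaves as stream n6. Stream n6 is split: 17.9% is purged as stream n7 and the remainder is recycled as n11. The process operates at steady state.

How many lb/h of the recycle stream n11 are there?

904.8 lb/h

N2 enters only via n4 and leaves only via the purge: 757×0.151 = 0.179×(N2 in n6), and the separator passes all N2, so N2 in n2 = N2 in n6 = 638.59 lb/h.
Cl2 in n2: m_A = 757×0.849 + (1−0.179)·(1−0.547)·m_A, so m_A = 642.69/0.6281 = 1023.3 lb/h.
n6 = (1−0.547)×1023.3 + 638.59 = 1102.1 lb/h.
Recycle n11 = (1−0.179)×1102.1 = 904.84 lb/h.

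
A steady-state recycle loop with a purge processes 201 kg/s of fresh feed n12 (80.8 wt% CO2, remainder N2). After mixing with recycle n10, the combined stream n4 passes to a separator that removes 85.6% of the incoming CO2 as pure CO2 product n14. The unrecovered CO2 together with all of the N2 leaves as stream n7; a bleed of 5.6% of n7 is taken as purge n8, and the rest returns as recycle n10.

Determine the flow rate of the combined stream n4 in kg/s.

877.1 kg/s

N2 enters only via n12 and leaves only via the purge: 201×0.192 = 0.056×(N2 in n7), and the separator passes all N2, so N2 in n4 = N2 in n7 = 689.14 kg/s.
CO2 in n4: m_A = 201×0.808 + (1−0.056)·(1−0.856)·m_A, so m_A = 162.41/0.8641 = 187.96 kg/s.
n4 = 187.96 + 689.14 = 877.1 kg/s.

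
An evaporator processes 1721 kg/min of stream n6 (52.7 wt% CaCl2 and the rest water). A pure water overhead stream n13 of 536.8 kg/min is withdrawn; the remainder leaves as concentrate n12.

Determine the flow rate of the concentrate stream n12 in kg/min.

Concentrate = 1721 − 536.8 = 1184.2 kg/min.

1184 kg/min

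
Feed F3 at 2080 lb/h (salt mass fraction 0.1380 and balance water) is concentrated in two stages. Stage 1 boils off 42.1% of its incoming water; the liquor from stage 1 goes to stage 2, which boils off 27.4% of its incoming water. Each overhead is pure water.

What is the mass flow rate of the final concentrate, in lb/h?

water in feed = 2080×0.862 = 1793 lb/h.
After stage 1: water left = (1−0.421)×1793 = 1038.1; stream total = 1325.2 lb/h.
After stage 2: water left = (1−0.274)×1038.1 = 753.68; final concentrate = 1040.7 lb/h.

1041 lb/h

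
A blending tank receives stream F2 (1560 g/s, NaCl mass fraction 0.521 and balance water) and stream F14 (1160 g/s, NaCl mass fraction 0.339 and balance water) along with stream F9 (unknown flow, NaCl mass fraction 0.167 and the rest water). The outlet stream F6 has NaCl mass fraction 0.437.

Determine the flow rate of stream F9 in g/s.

64.3 g/s

Let F9 be the unknown flow. Total out = 2720 + F9.
NaCl balance: 1206 + 0.167·F9 = 0.437·(2720 + F9)
(0.167 − 0.437)·F9 = 0.437×2720 − 1206 = -17.36
F9 = -17.36 / -0.270 = 64.296 g/s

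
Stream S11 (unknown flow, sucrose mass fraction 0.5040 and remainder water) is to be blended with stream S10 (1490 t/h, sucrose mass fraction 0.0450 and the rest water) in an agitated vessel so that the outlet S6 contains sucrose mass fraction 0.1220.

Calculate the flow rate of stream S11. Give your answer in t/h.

300.3 t/h

Let S11 be the unknown flow. Total out = 1490 + S11.
sucrose balance: 67.05 + 0.504·S11 = 0.122·(1490 + S11)
(0.504 − 0.122)·S11 = 0.122×1490 − 67.05 = 114.73
S11 = 114.73 / 0.382 = 300.34 t/h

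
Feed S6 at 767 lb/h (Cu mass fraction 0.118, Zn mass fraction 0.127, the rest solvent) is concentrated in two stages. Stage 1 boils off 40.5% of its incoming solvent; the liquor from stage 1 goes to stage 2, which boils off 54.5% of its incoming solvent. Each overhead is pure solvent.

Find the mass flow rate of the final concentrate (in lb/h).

344.7 lb/h

solvent in feed = 767×0.755 = 579.09 lb/h.
After stage 1: solvent left = (1−0.405)×579.09 = 344.56; stream total = 532.47 lb/h.
After stage 2: solvent left = (1−0.545)×344.56 = 156.77; final concentrate = 344.69 lb/h.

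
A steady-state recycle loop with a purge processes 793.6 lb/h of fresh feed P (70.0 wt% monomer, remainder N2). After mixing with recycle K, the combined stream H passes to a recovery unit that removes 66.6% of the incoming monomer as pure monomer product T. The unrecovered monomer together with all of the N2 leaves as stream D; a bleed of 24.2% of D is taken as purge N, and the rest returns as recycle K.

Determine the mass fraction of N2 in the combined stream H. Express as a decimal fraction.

N2 enters only via P and leaves only via the purge: 793.6×0.300 = 0.242×(N2 in D), and the recovery unit passes all N2, so N2 in H = N2 in D = 983.8 lb/h.
monomer in H: m_A = 793.6×0.700 + (1−0.242)·(1−0.666)·m_A, so m_A = 555.52/0.7468 = 743.84 lb/h.
H = 743.84 + 983.8 = 1727.6 lb/h.
N2 fraction in H = 983.8/1727.6 = 0.5694.

0.5694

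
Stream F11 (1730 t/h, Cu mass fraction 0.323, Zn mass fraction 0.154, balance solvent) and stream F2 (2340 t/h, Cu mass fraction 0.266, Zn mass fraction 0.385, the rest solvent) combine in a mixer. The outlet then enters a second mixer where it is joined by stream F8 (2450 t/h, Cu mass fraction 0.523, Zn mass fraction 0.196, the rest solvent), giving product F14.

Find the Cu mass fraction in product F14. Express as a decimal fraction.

0.378

Overall, product flow = 6520 t/h.
Cu in = 1730×0.323 + 2340×0.266 + 2450×0.523 = 2462.6 t/h.
Cu fraction in F14 = 0.378.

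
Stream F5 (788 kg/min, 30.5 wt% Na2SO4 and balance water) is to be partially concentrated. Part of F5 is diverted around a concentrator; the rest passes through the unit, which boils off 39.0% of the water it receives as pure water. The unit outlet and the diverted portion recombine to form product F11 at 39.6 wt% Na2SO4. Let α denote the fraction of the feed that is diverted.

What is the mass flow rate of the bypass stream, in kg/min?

All 788×0.305 = 240.34 kg/min of Na2SO4 reaches F11, so F11 = 240.34/0.396 = 606.92 kg/min and vapour = 181.08 kg/min.
The evaporator receives (1−α)·788 of feed at 0.695 water and removes 0.390 of that water:
0.390×0.695×(1−α)×788 = 181.08
(1−α) = 181.08/213.59 = 0.8478;  α = 0.1522.
Bypass flow = 0.1522×788 = 119.93 kg/min.

119.9 kg/min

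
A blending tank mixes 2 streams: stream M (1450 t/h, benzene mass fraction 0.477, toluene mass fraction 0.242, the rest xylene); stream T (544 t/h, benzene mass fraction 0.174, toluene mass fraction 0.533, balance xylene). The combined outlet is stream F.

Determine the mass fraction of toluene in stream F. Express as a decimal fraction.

0.321

Total flow out = 1450 + 544 = 1994 t/h.
toluene in = 1450×0.242 + 544×0.533 = 640.85 t/h.
toluene mass fraction in F = 640.85/1994 = 0.321.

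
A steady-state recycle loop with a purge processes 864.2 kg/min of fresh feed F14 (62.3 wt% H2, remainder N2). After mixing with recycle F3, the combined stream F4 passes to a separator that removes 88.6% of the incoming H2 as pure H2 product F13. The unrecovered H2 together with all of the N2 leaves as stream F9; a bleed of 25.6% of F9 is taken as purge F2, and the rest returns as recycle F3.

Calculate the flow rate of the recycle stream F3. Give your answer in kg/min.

N2 enters only via F14 and leaves only via the purge: 864.2×0.377 = 0.256×(N2 in F9), and the separator passes all N2, so N2 in F4 = N2 in F9 = 1272.7 kg/min.
H2 in F4: m_A = 864.2×0.623 + (1−0.256)·(1−0.886)·m_A, so m_A = 538.4/0.9152 = 588.29 kg/min.
F9 = (1−0.886)×588.29 + 1272.7 = 1339.7 kg/min.
Recycle F3 = (1−0.256)×1339.7 = 996.76 kg/min.

996.8 kg/min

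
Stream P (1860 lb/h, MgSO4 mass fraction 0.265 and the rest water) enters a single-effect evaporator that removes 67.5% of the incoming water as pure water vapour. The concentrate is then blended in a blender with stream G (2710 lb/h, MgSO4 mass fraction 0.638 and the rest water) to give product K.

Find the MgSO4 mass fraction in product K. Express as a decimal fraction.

Vapour removed = 0.675×0.735×1860 = 922.79 lb/h; concentrate = 937.21 lb/h.
MgSO4 reaching the mixer = 492.9 (from concentrate) + 2710×0.638 = 2221.9 lb/h.
Product flow = 937.21 + 2710 = 3647.2 lb/h; MgSO4 fraction = 0.609.

0.609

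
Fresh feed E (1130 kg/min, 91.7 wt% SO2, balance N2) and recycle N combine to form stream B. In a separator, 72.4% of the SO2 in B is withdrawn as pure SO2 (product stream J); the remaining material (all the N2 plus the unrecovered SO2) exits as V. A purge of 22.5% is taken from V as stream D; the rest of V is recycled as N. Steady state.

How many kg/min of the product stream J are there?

SO2 in B: m_A = 1130×0.917 + (1−0.225)·(1−0.724)·m_A, so m_A = 1036.2/0.7861 = 1318.2 kg/min.
Product J = 0.724×1318.2 = 954.35 kg/min.

954.4 kg/min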